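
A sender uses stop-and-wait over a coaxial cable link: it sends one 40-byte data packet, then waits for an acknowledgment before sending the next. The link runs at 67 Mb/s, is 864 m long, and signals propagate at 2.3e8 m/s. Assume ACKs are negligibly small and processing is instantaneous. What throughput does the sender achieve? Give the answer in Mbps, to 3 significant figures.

26.0 Mbps

t_tx = L/R = 320/67000000 = 4.77612e-06 s.
t_prop = 864/2.3e+08 = 3.75652e-06 s; RTT = 7.51304e-06 s.
Cycle = t_tx + RTT = 1.22892e-05 s.
Throughput = L / cycle = 320 / 1.22892e-05 = 26.0 Mbps.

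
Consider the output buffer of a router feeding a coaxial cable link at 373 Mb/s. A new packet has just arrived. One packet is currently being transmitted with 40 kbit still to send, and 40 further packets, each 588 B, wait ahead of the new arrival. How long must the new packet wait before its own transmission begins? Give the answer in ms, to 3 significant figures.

0.612 ms

Each queued packet: L/R = 4704/373000000 = 0.0126113 ms.
40 queued → 0.50445 ms.
Plus remaining 40000 bits of current packet: 0.107239 ms.
Queuing delay = 0.612 ms.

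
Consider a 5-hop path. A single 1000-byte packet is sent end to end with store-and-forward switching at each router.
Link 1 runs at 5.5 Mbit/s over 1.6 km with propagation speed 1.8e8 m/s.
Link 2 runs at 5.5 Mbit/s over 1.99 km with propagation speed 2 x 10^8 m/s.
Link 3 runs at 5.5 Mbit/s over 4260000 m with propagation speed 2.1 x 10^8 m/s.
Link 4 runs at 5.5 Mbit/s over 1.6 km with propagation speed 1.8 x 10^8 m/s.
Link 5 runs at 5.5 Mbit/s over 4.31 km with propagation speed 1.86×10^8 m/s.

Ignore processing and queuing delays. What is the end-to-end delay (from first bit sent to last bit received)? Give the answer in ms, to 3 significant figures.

L = 1000 × 8 = 8000 bits.
Transmission delay per hop = L/R = 8000/5500000 = 1.45455 ms; 5 hops → 7.27273 ms.
Propagation delays (d/s per hop): 0.00888889, 0.00995, 20.2857, 0.00888889, 0.023172 ms; sum = 20.3366 ms.
End-to-end = 27.6 ms.

27.6 ms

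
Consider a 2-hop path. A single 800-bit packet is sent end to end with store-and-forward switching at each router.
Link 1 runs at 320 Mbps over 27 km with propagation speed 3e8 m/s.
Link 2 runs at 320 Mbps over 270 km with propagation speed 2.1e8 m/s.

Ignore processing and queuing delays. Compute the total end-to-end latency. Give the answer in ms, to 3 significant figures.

1.38 ms

Transmission delay per hop = L/R = 800/320000000 = 0.0025 ms; 2 hops → 0.005 ms.
Propagation delays (d/s per hop): 0.09, 1.28571 ms; sum = 1.37571 ms.
End-to-end = 1.38 ms.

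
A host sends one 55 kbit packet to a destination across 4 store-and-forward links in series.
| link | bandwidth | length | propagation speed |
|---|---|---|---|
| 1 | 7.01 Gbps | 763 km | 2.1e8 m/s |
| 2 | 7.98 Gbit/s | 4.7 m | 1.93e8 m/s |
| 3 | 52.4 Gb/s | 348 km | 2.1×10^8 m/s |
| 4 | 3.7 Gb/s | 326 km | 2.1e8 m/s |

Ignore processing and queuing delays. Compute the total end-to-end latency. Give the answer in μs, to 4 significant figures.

L = 55000 bits.
Transmission delays (L/R per hop): 7.84593, 6.89223, 1.04962, 14.8649 μs; sum = 30.6526 μs.
Propagation delays (d/s per hop): 3633.33, 0.0243523, 1657.14, 1552.38 μs; sum = 6842.88 μs.
End-to-end = 6874 μs.

6874 μs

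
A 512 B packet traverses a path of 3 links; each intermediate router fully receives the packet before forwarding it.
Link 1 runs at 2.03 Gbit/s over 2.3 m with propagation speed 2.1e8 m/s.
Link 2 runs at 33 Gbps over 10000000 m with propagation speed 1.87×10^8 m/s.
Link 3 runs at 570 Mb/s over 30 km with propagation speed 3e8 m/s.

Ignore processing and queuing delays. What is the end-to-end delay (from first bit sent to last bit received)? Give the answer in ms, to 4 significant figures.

L = 512 × 8 = 4096 bits.
Transmission delays (L/R per hop): 0.00201773, 0.000124121, 0.00718596 ms; sum = 0.00932782 ms.
Propagation delays (d/s per hop): 1.09524e-05, 53.4759, 0.1 ms; sum = 53.5759 ms.
End-to-end = 53.59 ms.

53.59 ms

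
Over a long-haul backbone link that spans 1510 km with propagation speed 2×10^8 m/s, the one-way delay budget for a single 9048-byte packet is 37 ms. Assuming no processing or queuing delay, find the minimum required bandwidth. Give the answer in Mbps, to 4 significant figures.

L = 72384 bits.
Propagation delay = 1510000 / 200000000 = 7.55 ms.
Transmission budget = 37 − 7.55 = 29.45 ms.
R ≥ L / t_tx = 72384 bits / 0.02945 s = 2.458 Mbps.

2.458 Mbps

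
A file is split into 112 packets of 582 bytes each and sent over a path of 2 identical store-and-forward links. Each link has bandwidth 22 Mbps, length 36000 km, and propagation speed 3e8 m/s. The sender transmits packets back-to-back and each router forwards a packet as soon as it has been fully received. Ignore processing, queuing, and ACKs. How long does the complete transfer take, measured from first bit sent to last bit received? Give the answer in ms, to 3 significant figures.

264 ms

Per-hop transmission t_tx = L/R = 4656/22000000 = 0.211636 ms.
Per-hop propagation t_prop = 36000000/300000000 = 120 ms.
Pipeline fill: first packet needs 2·t_tx to clear all hops; remaining 111 packets each add one t_tx.
Total = (2+112-1)·t_tx + 2·t_prop = 113·0.211636 + 2·120 = 264 ms.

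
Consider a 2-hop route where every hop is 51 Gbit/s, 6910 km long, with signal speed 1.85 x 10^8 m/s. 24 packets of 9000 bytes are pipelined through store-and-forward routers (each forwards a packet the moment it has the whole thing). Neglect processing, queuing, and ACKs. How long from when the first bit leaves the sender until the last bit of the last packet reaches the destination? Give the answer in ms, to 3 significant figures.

74.7 ms

Per-hop transmission t_tx = L/R = 72000/51000000000 = 0.00141176 ms.
Per-hop propagation t_prop = 6910000/185000000 = 37.3514 ms.
Pipeline fill: first packet needs 2·t_tx to clear all hops; remaining 23 packets each add one t_tx.
Total = (2+24-1)·t_tx + 2·t_prop = 25·0.00141176 + 2·37.3514 = 74.7 ms.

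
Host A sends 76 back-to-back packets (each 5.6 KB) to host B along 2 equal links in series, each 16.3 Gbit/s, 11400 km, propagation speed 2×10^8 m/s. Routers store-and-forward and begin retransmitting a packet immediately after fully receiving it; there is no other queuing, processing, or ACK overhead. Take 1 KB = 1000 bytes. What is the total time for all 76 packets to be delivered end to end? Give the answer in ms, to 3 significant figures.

Per-hop transmission t_tx = L/R = 44800/16300000000 = 0.00274847 ms.
Per-hop propagation t_prop = 11400000/200000000 = 57 ms.
Pipeline fill: first packet needs 2·t_tx to clear all hops; remaining 75 packets each add one t_tx.
Total = (2+76-1)·t_tx + 2·t_prop = 77·0.00274847 + 2·57 = 114 ms.

114 ms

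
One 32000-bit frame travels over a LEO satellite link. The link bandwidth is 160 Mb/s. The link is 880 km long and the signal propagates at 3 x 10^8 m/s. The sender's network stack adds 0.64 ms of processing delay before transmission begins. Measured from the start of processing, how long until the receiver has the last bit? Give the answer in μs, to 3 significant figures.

3770 μs

Transmission delay = L/R = 32000 / 160000000 = 200 μs.
Propagation delay = d/s = 880000 m / 300000000 m/s = 2933.33 μs.
Plus processing delay 0.64 ms = 640 μs.
Total = 3770 μs.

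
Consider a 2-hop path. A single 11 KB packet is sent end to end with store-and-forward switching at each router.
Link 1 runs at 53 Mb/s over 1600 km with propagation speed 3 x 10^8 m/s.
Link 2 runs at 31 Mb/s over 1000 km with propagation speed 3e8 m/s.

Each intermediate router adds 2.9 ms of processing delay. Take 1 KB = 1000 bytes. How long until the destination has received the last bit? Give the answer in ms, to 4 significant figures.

L = 88000 bits.
Transmission delays (L/R per hop): 1.66038, 2.83871 ms; sum = 4.49909 ms.
Propagation delays (d/s per hop): 5.33333, 3.33333 ms; sum = 8.66667 ms.
Processing at 1 router(s): 1 × 2.9 ms = 2.9 ms.
End-to-end = 16.07 ms.

16.07 ms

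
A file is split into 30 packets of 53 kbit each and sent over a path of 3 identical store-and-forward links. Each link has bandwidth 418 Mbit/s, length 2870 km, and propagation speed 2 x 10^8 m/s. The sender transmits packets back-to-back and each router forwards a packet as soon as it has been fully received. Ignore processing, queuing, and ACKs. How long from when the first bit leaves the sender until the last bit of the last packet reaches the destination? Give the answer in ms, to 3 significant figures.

47.1 ms

Per-hop transmission t_tx = L/R = 53000/418000000 = 0.126794 ms.
Per-hop propagation t_prop = 2870000/200000000 = 14.35 ms.
Pipeline fill: first packet needs 3·t_tx to clear all hops; remaining 29 packets each add one t_tx.
Total = (3+30-1)·t_tx + 3·t_prop = 32·0.126794 + 3·14.35 = 47.1 ms.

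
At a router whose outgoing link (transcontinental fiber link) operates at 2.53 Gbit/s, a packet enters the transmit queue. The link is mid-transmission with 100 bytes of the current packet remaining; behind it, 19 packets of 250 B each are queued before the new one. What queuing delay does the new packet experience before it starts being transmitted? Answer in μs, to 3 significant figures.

Each queued packet: L/R = 2000/2530000000 = 0.790514 μs.
19 queued → 15.0198 μs.
Plus remaining 800 bits of current packet: 0.316206 μs.
Queuing delay = 15.3 μs.

15.3 μs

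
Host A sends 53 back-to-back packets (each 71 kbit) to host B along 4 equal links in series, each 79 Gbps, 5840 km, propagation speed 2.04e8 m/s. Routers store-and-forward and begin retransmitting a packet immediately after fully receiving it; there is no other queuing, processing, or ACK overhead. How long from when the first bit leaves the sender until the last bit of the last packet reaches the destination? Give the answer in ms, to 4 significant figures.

114.6 ms

Per-hop transmission t_tx = L/R = 71000/79000000000 = 0.000898734 ms.
Per-hop propagation t_prop = 5840000/204000000 = 28.6275 ms.
Pipeline fill: first packet needs 4·t_tx to clear all hops; remaining 52 packets each add one t_tx.
Total = (4+53-1)·t_tx + 4·t_prop = 56·0.000898734 + 4·28.6275 = 114.6 ms.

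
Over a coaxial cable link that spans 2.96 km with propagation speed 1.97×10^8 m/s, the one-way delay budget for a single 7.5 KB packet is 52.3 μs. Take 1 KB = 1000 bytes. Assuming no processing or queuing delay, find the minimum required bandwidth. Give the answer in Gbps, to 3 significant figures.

L = 60000 bits.
Propagation delay = 2960 / 197000000 = 15.0254 μs.
Transmission budget = 52.3 − 15.0254 = 37.2746 μs.
R ≥ L / t_tx = 60000 bits / 3.72746e-05 s = 1.61 Gbps.

1.61 Gbps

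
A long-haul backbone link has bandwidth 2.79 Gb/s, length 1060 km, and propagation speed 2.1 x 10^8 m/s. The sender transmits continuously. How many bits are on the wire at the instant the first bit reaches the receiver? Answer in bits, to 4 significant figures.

Propagation delay = 1060000 / 210000000 = 0.00504762 s.
BDP = R × t_prop = 2790000000 × 0.00504762 = 14082900 bits.

14080000 bits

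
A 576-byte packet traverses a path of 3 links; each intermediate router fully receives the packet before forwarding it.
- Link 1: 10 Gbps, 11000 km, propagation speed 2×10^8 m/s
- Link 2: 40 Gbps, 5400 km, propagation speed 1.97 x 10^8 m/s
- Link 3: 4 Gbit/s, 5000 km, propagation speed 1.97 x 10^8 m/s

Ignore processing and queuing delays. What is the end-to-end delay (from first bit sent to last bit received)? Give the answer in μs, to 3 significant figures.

108000 μs

L = 576 × 8 = 4608 bits.
Transmission delays (L/R per hop): 0.4608, 0.1152, 1.152 μs; sum = 1.728 μs.
Propagation delays (d/s per hop): 55000, 27411.2, 25380.7 μs; sum = 107792 μs.
End-to-end = 108000 μs.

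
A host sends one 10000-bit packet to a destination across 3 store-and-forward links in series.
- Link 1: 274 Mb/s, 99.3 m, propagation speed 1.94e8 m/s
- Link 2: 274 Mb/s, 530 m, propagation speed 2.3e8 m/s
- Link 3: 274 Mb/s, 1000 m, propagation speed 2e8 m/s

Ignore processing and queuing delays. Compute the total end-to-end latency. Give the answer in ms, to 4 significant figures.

Transmission delay per hop = L/R = 10000/274000000 = 0.0364964 ms; 3 hops → 0.109489 ms.
Propagation delays (d/s per hop): 0.000511856, 0.00230435, 0.005 ms; sum = 0.0078162 ms.
End-to-end = 0.1173 ms.

0.1173 ms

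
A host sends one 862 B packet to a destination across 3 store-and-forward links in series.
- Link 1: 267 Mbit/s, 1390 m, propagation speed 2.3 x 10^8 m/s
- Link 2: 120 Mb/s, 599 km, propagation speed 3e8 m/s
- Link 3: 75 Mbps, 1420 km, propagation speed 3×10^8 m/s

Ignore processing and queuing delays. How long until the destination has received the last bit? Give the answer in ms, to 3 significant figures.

6.91 ms

L = 862 × 8 = 6896 bits.
Transmission delays (L/R per hop): 0.0258277, 0.0574667, 0.0919467 ms; sum = 0.175241 ms.
Propagation delays (d/s per hop): 0.00604348, 1.99667, 4.73333 ms; sum = 6.73604 ms.
End-to-end = 6.91 ms.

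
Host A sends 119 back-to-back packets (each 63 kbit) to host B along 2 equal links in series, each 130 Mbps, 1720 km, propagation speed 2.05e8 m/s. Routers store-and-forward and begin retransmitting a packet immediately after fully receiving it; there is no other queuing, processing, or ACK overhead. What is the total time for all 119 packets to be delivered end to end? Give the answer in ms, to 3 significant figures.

74.9 ms

Per-hop transmission t_tx = L/R = 63000/130000000 = 0.484615 ms.
Per-hop propagation t_prop = 1720000/2.05e+08 = 8.39024 ms.
Pipeline fill: first packet needs 2·t_tx to clear all hops; remaining 118 packets each add one t_tx.
Total = (2+119-1)·t_tx + 2·t_prop = 120·0.484615 + 2·8.39024 = 74.9 ms.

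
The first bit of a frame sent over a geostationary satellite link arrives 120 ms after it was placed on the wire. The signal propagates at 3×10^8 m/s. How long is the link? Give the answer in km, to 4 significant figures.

d = s × t_prop = 300000000 × 0.12 = 36000 km.

36000 km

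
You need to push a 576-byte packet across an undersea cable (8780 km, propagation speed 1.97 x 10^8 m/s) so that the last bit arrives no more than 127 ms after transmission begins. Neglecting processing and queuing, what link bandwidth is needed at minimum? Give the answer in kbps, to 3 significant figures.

L = 4608 bits.
Propagation delay = 8780000 / 197000000 = 44.5685 ms.
Transmission budget = 127 − 44.5685 = 82.4315 ms.
R ≥ L / t_tx = 4608 bits / 0.0824315 s = 55.9 kbps.

55.9 kbps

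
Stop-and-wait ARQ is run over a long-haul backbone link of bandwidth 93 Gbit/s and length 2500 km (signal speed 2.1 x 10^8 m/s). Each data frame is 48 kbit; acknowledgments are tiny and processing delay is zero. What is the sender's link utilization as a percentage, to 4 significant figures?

0.002168 %

t_tx = L/R = 48000/93000000000 = 5.16129e-07 s.
t_prop = 2500000/210000000 = 0.0119048 s; RTT = 0.0238095 s.
Cycle = t_tx + RTT = 0.02381 s.
Utilization = t_tx / cycle = 5.16129e-07/0.02381 = 0.002168 %.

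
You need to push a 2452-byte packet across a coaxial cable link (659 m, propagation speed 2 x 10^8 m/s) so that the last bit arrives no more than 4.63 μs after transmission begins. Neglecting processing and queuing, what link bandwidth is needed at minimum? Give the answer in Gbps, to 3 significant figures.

L = 19616 bits.
Propagation delay = 659 / 200000000 = 3.295 μs.
Transmission budget = 4.63 − 3.295 = 1.335 μs.
R ≥ L / t_tx = 19616 bits / 1.335e-06 s = 14.7 Gbps.

14.7 Gbps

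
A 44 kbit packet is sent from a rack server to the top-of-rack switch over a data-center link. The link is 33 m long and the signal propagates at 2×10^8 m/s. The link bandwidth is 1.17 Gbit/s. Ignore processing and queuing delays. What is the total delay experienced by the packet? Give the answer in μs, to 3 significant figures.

37.8 μs

L = 44000 bits.
Transmission delay = L/R = 44000 / 1170000000 = 37.6068 μs.
Propagation delay = d/s = 33 m / 200000000 m/s = 0.165 μs.
Total = 37.8 μs.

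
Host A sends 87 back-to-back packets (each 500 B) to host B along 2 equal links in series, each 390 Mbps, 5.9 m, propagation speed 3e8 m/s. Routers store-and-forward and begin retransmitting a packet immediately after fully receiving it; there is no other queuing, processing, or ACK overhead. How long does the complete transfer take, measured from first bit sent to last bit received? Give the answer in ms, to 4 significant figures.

Per-hop transmission t_tx = L/R = 4000/390000000 = 0.0102564 ms.
Per-hop propagation t_prop = 5.9/300000000 = 1.96667e-05 ms.
Pipeline fill: first packet needs 2·t_tx to clear all hops; remaining 86 packets each add one t_tx.
Total = (2+87-1)·t_tx + 2·t_prop = 88·0.0102564 + 2·1.96667e-05 = 0.9026 ms.

0.9026 ms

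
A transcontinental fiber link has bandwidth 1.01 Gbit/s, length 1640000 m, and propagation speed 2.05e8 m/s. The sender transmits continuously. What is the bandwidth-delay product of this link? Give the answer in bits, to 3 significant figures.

Propagation delay = 1640000 / 2.05e+08 = 0.008 s.
BDP = R × t_prop = 1010000000 × 0.008 = 8080000 bits.

8080000 bits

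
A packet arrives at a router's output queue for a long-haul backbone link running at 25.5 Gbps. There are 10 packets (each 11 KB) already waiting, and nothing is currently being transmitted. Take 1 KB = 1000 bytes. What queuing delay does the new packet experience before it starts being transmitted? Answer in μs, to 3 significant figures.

34.5 μs

Each queued packet: L/R = 88000/25500000000 = 3.45098 μs.
10 queued → 34.5098 μs.
Queuing delay = 34.5 μs.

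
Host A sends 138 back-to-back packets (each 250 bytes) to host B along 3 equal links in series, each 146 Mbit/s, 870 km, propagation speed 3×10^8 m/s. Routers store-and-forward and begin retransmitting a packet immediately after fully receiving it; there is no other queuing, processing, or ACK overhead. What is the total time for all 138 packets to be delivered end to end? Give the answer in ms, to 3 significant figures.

Per-hop transmission t_tx = L/R = 2000/146000000 = 0.0136986 ms.
Per-hop propagation t_prop = 870000/300000000 = 2.9 ms.
Pipeline fill: first packet needs 3·t_tx to clear all hops; remaining 137 packets each add one t_tx.
Total = (3+138-1)·t_tx + 3·t_prop = 140·0.0136986 + 3·2.9 = 10.6 ms.

10.6 ms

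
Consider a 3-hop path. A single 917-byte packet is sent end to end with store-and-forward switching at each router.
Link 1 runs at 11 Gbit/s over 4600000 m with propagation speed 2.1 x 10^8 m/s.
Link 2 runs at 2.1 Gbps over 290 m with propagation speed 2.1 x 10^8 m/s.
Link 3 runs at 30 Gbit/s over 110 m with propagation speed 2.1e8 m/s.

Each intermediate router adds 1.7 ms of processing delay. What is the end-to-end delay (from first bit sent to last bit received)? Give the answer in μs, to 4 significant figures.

25310 μs

L = 917 × 8 = 7336 bits.
Transmission delays (L/R per hop): 0.666909, 3.49333, 0.244533 μs; sum = 4.40478 μs.
Propagation delays (d/s per hop): 21904.8, 1.38095, 0.52381 μs; sum = 21906.7 μs.
Processing at 2 router(s): 2 × 1.7 ms = 3400 μs.
End-to-end = 25310 μs.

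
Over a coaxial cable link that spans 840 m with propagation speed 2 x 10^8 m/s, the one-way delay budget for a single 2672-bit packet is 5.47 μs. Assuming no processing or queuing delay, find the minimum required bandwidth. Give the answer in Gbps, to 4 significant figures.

2.104 Gbps

Propagation delay = 840 / 200000000 = 4.2 μs.
Transmission budget = 5.47 − 4.2 = 1.27 μs.
R ≥ L / t_tx = 2672 bits / 1.27e-06 s = 2.104 Gbps.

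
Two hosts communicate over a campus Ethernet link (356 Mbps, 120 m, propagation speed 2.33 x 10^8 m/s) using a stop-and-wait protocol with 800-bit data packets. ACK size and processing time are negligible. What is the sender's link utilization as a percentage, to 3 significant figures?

t_tx = L/R = 800/356000000 = 2.24719e-06 s.
t_prop = 120/233000000 = 5.15021e-07 s; RTT = 1.03004e-06 s.
Cycle = t_tx + RTT = 3.27723e-06 s.
Utilization = t_tx / cycle = 2.24719e-06/3.27723e-06 = 68.6 %.

68.6 %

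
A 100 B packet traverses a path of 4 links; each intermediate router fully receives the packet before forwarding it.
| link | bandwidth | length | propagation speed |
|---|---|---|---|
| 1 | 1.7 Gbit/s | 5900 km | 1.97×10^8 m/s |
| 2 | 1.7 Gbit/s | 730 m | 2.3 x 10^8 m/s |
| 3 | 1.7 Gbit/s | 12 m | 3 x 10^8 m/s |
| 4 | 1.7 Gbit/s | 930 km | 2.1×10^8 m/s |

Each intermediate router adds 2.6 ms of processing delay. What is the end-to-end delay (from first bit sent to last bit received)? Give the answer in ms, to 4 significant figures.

L = 100 × 8 = 800 bits.
Transmission delay per hop = L/R = 800/1700000000 = 0.000470588 ms; 4 hops → 0.00188235 ms.
Propagation delays (d/s per hop): 29.9492, 0.00317391, 4e-05, 4.42857 ms; sum = 34.381 ms.
Processing at 3 router(s): 3 × 2.6 ms = 7.8 ms.
End-to-end = 42.18 ms.

42.18 ms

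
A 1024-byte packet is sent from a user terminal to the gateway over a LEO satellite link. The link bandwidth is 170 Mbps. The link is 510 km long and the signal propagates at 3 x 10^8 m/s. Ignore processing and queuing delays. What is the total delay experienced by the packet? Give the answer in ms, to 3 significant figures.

1.75 ms

L = 1024 × 8 = 8192 bits.
Transmission delay = L/R = 8192 / 170000000 = 0.0481882 ms.
Propagation delay = d/s = 510000 m / 300000000 m/s = 1.7 ms.
Total = 1.75 ms.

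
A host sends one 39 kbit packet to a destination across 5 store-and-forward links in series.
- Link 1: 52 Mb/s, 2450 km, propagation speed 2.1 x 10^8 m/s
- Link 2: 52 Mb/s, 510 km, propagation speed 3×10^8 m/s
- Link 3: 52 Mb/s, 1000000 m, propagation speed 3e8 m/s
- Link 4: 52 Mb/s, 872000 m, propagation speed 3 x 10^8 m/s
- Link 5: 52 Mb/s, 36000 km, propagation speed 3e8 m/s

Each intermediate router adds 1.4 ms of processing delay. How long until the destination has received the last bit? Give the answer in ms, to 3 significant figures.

149 ms

L = 39000 bits.
Transmission delay per hop = L/R = 39000/52000000 = 0.75 ms; 5 hops → 3.75 ms.
Propagation delays (d/s per hop): 11.6667, 1.7, 3.33333, 2.90667, 120 ms; sum = 139.607 ms.
Processing at 4 router(s): 4 × 1.4 ms = 5.6 ms.
End-to-end = 149 ms.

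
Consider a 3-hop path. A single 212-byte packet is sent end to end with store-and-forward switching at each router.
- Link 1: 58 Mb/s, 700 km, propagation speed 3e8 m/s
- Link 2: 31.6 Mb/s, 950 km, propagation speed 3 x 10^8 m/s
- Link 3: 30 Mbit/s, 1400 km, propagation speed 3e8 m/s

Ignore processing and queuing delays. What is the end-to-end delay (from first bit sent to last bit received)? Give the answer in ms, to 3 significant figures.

10.3 ms

L = 212 × 8 = 1696 bits.
Transmission delays (L/R per hop): 0.0292414, 0.0536709, 0.0565333 ms; sum = 0.139446 ms.
Propagation delays (d/s per hop): 2.33333, 3.16667, 4.66667 ms; sum = 10.1667 ms.
End-to-end = 10.3 ms.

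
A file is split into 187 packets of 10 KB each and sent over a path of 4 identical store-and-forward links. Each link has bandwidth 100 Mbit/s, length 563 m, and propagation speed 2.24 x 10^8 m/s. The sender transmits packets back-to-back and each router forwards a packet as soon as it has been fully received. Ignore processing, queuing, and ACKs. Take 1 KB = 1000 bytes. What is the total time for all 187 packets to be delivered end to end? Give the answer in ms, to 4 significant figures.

Per-hop transmission t_tx = L/R = 80000/100000000 = 0.8 ms.
Per-hop propagation t_prop = 563/2.24e+08 = 0.00251339 ms.
Pipeline fill: first packet needs 4·t_tx to clear all hops; remaining 186 packets each add one t_tx.
Total = (4+187-1)·t_tx + 4·t_prop = 190·0.8 + 4·0.00251339 = 152.0 ms.

152.0 ms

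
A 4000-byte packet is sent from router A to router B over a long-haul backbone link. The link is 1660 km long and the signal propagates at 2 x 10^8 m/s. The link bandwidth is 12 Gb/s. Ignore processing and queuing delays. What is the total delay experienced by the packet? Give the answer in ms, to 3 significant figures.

L = 4000 × 8 = 32000 bits.
Transmission delay = L/R = 32000 / 12000000000 = 0.00266667 ms.
Propagation delay = d/s = 1660000 m / 200000000 m/s = 8.3 ms.
Total = 8.30 ms.

8.30 ms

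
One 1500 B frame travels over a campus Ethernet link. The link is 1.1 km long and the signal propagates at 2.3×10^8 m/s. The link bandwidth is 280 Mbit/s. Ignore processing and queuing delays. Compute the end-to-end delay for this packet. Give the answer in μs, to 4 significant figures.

47.64 μs

L = 1500 × 8 = 12000 bits.
Transmission delay = L/R = 12000 / 280000000 = 42.8571 μs.
Propagation delay = d/s = 1100 m / 2.3e+08 m/s = 4.78261 μs.
Total = 47.64 μs.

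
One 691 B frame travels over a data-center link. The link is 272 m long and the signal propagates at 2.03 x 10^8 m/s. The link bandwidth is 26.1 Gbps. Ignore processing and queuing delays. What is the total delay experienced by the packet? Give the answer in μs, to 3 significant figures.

L = 691 × 8 = 5528 bits.
Transmission delay = L/R = 5528 / 26100000000 = 0.211801 μs.
Propagation delay = d/s = 272 m / 2.03e+08 m/s = 1.3399 μs.
Total = 1.55 μs.

1.55 μs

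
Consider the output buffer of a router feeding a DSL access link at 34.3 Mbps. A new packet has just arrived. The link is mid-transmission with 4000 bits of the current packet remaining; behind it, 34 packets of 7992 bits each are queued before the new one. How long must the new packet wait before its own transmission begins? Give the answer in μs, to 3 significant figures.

Each queued packet: L/R = 7992/34300000 = 233.003 μs.
34 queued → 7922.1 μs.
Plus remaining 4000 bits of current packet: 116.618 μs.
Queuing delay = 8040 μs.

8040 μs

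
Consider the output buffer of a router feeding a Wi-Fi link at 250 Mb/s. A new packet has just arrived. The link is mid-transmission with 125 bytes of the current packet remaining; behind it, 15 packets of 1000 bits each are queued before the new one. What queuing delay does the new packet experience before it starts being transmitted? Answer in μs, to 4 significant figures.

64.00 μs

Each queued packet: L/R = 1000/250000000 = 4 μs.
15 queued → 60 μs.
Plus remaining 1000 bits of current packet: 4 μs.
Queuing delay = 64.00 μs.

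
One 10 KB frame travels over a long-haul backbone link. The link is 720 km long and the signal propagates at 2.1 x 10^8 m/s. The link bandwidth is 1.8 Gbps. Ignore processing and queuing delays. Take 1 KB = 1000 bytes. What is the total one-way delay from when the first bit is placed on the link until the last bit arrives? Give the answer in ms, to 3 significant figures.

L = 80000 bits.
Transmission delay = L/R = 80000 / 1800000000 = 0.0444444 ms.
Propagation delay = d/s = 720000 m / 210000000 m/s = 3.42857 ms.
Total = 3.47 ms.

3.47 ms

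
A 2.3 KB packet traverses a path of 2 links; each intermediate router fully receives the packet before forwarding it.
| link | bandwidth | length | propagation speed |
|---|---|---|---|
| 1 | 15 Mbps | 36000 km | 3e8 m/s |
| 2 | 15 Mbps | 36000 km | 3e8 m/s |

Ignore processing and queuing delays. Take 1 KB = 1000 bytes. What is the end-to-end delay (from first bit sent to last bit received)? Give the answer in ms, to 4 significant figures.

242.5 ms

L = 18400 bits.
Transmission delay per hop = L/R = 18400/15000000 = 1.22667 ms; 2 hops → 2.45333 ms.
Propagation delays (d/s per hop): 120, 120 ms; sum = 240 ms.
End-to-end = 242.5 ms.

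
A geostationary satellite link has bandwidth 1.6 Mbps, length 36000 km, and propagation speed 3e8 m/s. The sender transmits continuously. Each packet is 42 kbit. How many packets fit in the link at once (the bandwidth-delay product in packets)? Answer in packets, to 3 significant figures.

4.57 packets

Propagation delay = 36000000 / 300000000 = 0.12 s.
BDP = R × t_prop = 1600000 × 0.12 = 192000 bits.
In packets of 42000 bits: 4.57 packets.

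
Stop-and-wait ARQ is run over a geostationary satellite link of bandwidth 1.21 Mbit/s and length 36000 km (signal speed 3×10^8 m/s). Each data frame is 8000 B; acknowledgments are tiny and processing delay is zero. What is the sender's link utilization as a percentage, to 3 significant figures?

t_tx = L/R = 64000/1210000 = 0.0528926 s.
t_prop = 36000000/300000000 = 0.12 s; RTT = 0.24 s.
Cycle = t_tx + RTT = 0.292893 s.
Utilization = t_tx / cycle = 0.0528926/0.292893 = 18.1 %.

18.1 %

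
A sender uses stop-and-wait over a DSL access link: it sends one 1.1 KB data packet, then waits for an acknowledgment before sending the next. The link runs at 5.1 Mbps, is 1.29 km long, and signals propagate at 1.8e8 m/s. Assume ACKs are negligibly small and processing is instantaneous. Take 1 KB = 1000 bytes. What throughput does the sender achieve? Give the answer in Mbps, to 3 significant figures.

5.06 Mbps

t_tx = L/R = 8800/5100000 = 0.00172549 s.
t_prop = 1290/180000000 = 7.16667e-06 s; RTT = 1.43333e-05 s.
Cycle = t_tx + RTT = 0.00173982 s.
Throughput = L / cycle = 8800 / 0.00173982 = 5.06 Mbps.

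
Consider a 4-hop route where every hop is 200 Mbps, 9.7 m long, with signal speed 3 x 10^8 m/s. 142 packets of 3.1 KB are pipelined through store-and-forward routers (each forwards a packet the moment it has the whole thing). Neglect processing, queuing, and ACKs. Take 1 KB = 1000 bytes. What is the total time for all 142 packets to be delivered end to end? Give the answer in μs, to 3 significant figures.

18000 μs

Per-hop transmission t_tx = L/R = 24800/200000000 = 124 μs.
Per-hop propagation t_prop = 9.7/300000000 = 0.0323333 μs.
Pipeline fill: first packet needs 4·t_tx to clear all hops; remaining 141 packets each add one t_tx.
Total = (4+142-1)·t_tx + 4·t_prop = 145·124 + 4·0.0323333 = 18000 μs.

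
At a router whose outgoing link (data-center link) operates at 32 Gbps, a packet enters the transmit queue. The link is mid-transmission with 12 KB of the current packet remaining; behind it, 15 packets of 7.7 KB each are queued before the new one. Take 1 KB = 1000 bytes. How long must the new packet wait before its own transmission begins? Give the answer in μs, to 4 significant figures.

31.88 μs

Each queued packet: L/R = 61600/32000000000 = 1.925 μs.
15 queued → 28.875 μs.
Plus remaining 96000 bits of current packet: 3 μs.
Queuing delay = 31.88 μs.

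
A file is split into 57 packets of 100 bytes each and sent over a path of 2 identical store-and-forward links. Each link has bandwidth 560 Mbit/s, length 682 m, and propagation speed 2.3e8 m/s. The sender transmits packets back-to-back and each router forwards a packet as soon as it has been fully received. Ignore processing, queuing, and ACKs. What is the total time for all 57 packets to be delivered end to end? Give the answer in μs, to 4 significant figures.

88.79 μs

Per-hop transmission t_tx = L/R = 800/560000000 = 1.42857 μs.
Per-hop propagation t_prop = 682/2.3e+08 = 2.96522 μs.
Pipeline fill: first packet needs 2·t_tx to clear all hops; remaining 56 packets each add one t_tx.
Total = (2+57-1)·t_tx + 2·t_prop = 58·1.42857 + 2·2.96522 = 88.79 μs.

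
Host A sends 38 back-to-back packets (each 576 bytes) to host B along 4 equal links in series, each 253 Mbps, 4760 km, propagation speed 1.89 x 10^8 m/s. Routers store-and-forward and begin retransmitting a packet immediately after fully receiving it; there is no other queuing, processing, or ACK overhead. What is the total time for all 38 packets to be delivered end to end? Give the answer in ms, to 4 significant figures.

101.5 ms

Per-hop transmission t_tx = L/R = 4608/253000000 = 0.0182134 ms.
Per-hop propagation t_prop = 4760000/189000000 = 25.1852 ms.
Pipeline fill: first packet needs 4·t_tx to clear all hops; remaining 37 packets each add one t_tx.
Total = (4+38-1)·t_tx + 4·t_prop = 41·0.0182134 + 4·25.1852 = 101.5 ms.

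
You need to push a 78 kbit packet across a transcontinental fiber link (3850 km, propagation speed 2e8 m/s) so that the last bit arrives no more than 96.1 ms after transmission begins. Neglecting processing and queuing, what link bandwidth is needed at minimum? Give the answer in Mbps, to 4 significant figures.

1.015 Mbps

Propagation delay = 3850000 / 200000000 = 19.25 ms.
Transmission budget = 96.1 − 19.25 = 76.85 ms.
R ≥ L / t_tx = 78000 bits / 0.07685 s = 1.015 Mbps.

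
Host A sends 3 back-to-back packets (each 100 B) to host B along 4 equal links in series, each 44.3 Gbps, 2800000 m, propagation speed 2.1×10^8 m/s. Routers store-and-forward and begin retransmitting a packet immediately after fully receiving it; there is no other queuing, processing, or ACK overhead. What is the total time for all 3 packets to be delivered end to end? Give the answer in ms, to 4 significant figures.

53.33 ms

Per-hop transmission t_tx = L/R = 800/44300000000 = 1.80587e-05 ms.
Per-hop propagation t_prop = 2800000/210000000 = 13.3333 ms.
Pipeline fill: first packet needs 4·t_tx to clear all hops; remaining 2 packets each add one t_tx.
Total = (4+3-1)·t_tx + 4·t_prop = 6·1.80587e-05 + 4·13.3333 = 53.33 ms.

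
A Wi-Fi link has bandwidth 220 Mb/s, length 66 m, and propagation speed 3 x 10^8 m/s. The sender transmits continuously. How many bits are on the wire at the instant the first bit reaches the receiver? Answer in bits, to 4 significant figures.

48.40 bits

Propagation delay = 66 / 300000000 = 2.2e-07 s.
BDP = R × t_prop = 220000000 × 2.2e-07 = 48.4 bits.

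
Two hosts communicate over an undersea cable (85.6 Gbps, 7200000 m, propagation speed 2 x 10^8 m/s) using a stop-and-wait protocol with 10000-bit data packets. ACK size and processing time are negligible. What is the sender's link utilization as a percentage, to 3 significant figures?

t_tx = L/R = 10000/85600000000 = 1.16822e-07 s.
t_prop = 7200000/200000000 = 0.036 s; RTT = 0.072 s.
Cycle = t_tx + RTT = 0.0720001 s.
Utilization = t_tx / cycle = 1.16822e-07/0.0720001 = 0.000162 %.

0.000162 %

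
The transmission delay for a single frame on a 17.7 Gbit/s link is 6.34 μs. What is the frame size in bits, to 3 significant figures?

112000 bits

L = R × t_tx = 17700000000 b/s × 6.34e-06 s = 112218 bits.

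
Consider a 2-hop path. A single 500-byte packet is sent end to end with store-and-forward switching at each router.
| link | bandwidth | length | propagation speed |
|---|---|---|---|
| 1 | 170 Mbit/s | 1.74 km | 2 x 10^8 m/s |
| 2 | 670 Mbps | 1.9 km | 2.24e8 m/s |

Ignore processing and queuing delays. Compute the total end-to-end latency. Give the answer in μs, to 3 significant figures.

46.7 μs

L = 500 × 8 = 4000 bits.
Transmission delays (L/R per hop): 23.5294, 5.97015 μs; sum = 29.4996 μs.
Propagation delays (d/s per hop): 8.7, 8.48214 μs; sum = 17.1821 μs.
End-to-end = 46.7 μs.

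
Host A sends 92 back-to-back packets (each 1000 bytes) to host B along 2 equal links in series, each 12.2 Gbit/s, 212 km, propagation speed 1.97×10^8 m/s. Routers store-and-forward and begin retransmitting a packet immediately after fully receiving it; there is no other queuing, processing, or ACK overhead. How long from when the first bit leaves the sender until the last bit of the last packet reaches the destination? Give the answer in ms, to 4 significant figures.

2.213 ms

Per-hop transmission t_tx = L/R = 8000/12200000000 = 0.000655738 ms.
Per-hop propagation t_prop = 212000/197000000 = 1.07614 ms.
Pipeline fill: first packet needs 2·t_tx to clear all hops; remaining 91 packets each add one t_tx.
Total = (2+92-1)·t_tx + 2·t_prop = 93·0.000655738 + 2·1.07614 = 2.213 ms.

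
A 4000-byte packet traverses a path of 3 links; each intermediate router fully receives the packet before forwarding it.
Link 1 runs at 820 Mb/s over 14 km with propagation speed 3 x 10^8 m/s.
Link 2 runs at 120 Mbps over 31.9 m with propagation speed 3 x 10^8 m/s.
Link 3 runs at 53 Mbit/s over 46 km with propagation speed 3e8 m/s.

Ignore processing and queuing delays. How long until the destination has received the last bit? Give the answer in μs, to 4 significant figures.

1110 μs

L = 4000 × 8 = 32000 bits.
Transmission delays (L/R per hop): 39.0244, 266.667, 603.774 μs; sum = 909.465 μs.
Propagation delays (d/s per hop): 46.6667, 0.106333, 153.333 μs; sum = 200.106 μs.
End-to-end = 1110 μs.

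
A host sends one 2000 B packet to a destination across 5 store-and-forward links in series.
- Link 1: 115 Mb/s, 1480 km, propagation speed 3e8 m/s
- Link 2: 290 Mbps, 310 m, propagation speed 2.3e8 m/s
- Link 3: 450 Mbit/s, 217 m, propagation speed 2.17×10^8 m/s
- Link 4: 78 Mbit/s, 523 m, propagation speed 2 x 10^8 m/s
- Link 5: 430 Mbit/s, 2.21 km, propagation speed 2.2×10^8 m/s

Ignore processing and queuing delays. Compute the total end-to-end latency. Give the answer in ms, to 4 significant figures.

L = 2000 × 8 = 16000 bits.
Transmission delays (L/R per hop): 0.13913, 0.0551724, 0.0355556, 0.205128, 0.0372093 ms; sum = 0.472196 ms.
Propagation delays (d/s per hop): 4.93333, 0.00134783, 0.001, 0.002615, 0.0100455 ms; sum = 4.94834 ms.
End-to-end = 5.421 ms.

5.421 ms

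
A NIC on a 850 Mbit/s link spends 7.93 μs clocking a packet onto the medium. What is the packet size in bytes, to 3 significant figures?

L = R × t_tx = 850000000 b/s × 7.93e-06 s = 6740.5 bits.
In bytes: 6740.5 / 8 = 843 bytes.

843 bytes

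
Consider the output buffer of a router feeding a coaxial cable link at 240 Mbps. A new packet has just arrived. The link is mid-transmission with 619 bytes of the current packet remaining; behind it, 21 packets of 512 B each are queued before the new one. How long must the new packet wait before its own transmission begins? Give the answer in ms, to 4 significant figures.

0.3790 ms

Each queued packet: L/R = 4096/240000000 = 0.0170667 ms.
21 queued → 0.3584 ms.
Plus remaining 4952 bits of current packet: 0.0206333 ms.
Queuing delay = 0.3790 ms.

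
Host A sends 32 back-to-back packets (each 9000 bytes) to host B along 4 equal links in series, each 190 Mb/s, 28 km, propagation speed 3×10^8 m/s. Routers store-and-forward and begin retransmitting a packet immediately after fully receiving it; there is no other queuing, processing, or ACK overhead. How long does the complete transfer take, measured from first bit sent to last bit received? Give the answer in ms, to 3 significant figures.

Per-hop transmission t_tx = L/R = 72000/190000000 = 0.378947 ms.
Per-hop propagation t_prop = 28000/300000000 = 0.0933333 ms.
Pipeline fill: first packet needs 4·t_tx to clear all hops; remaining 31 packets each add one t_tx.
Total = (4+32-1)·t_tx + 4·t_prop = 35·0.378947 + 4·0.0933333 = 13.6 ms.

13.6 ms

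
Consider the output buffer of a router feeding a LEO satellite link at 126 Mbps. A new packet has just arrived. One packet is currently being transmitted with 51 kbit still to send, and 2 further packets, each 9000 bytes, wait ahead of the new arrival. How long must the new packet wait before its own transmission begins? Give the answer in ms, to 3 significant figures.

1.55 ms

Each queued packet: L/R = 72000/126000000 = 0.571429 ms.
2 queued → 1.14286 ms.
Plus remaining 51000 bits of current packet: 0.404762 ms.
Queuing delay = 1.55 ms.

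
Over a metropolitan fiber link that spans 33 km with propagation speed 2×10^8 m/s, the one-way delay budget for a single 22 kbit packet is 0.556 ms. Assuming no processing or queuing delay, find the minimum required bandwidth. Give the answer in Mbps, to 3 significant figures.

Propagation delay = 33000 / 200000000 = 0.165 ms.
Transmission budget = 0.556 − 0.165 = 0.391 ms.
R ≥ L / t_tx = 22000 bits / 0.000391 s = 56.3 Mbps.

56.3 Mbps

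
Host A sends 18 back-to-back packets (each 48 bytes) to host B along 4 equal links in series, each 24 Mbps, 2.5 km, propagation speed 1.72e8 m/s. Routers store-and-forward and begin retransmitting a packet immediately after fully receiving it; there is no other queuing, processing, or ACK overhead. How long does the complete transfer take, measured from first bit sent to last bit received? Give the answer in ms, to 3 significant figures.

Per-hop transmission t_tx = L/R = 384/24000000 = 0.016 ms.
Per-hop propagation t_prop = 2500/172000000 = 0.0145349 ms.
Pipeline fill: first packet needs 4·t_tx to clear all hops; remaining 17 packets each add one t_tx.
Total = (4+18-1)·t_tx + 4·t_prop = 21·0.016 + 4·0.0145349 = 0.394 ms.

0.394 ms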